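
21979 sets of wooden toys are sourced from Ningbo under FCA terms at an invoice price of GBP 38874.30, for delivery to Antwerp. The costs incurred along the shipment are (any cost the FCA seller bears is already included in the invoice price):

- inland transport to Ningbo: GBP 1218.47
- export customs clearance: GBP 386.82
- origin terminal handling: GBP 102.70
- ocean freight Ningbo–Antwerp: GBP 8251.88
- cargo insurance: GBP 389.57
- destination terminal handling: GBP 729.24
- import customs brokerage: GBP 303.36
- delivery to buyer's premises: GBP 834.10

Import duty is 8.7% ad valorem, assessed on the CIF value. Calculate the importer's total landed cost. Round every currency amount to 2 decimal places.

FCA: the seller delivers export-cleared goods to the carrier; the buyer bears costs from that point.
Already in the invoice (seller's account under FCA): inland to port, export clearance — exclude.
CIF value = FCA price + origin terminal + freight + insurance = 38874.30 + 102.70 + 8251.88 + 389.57 = 47618.45
Import duty = 47618.45 × 8.7% = 4142.81
Buyer bears: origin terminal 102.70 + freight 8251.88 + insurance 389.57 + destination terminal 729.24 + brokerage 303.36 + delivery 834.10 + duty 4142.81 = 14753.66
Landed cost = invoice 38874.30 + 14753.66 = 53627.96

Total landed cost: GBP 53627.96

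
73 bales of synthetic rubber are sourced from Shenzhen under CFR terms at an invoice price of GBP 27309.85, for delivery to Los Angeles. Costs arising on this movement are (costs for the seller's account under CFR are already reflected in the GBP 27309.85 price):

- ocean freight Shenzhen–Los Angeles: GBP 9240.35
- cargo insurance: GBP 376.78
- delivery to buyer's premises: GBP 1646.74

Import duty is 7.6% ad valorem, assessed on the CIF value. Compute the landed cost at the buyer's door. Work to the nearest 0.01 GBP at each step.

CFR: the seller pays costs through ocean freight to the destination port, but not insurance.
Already in the invoice (seller's account under CFR): freight — exclude.
CIF value = CFR price + insurance = 27309.85 + 376.78 = 27686.63
Import duty = 27686.63 × 7.6% = 2104.18
Buyer bears: insurance 376.78 + delivery 1646.74 + duty 2104.18 = 4127.70
Landed cost = invoice 27309.85 + 4127.70 = 31437.55

Total landed cost: GBP 31437.55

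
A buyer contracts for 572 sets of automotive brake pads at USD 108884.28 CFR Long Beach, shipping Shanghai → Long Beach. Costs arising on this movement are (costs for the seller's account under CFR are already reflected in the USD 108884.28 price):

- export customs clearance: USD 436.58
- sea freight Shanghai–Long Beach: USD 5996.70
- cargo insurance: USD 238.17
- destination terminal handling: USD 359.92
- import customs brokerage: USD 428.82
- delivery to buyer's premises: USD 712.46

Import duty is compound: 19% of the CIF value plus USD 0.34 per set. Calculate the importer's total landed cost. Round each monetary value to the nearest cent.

Total landed cost: USD 131551.40

CFR: the seller pays costs through ocean freight to the destination port, but not insurance.
Already in the invoice (seller's account under CFR): export clearance, freight — exclude.
CIF value = CFR price + insurance = 108884.28 + 238.17 = 109122.45
Ad valorem component: 109122.45 × 19% = 20733.27
Specific component: 572 × 0.34 = 194.48
Import duty = 20733.27 + 194.48 = 20927.75
Buyer bears: insurance 238.17 + destination terminal 359.92 + brokerage 428.82 + delivery 712.46 + duty 20927.75 = 22667.12
Landed cost = invoice 108884.28 + 22667.12 = 131551.40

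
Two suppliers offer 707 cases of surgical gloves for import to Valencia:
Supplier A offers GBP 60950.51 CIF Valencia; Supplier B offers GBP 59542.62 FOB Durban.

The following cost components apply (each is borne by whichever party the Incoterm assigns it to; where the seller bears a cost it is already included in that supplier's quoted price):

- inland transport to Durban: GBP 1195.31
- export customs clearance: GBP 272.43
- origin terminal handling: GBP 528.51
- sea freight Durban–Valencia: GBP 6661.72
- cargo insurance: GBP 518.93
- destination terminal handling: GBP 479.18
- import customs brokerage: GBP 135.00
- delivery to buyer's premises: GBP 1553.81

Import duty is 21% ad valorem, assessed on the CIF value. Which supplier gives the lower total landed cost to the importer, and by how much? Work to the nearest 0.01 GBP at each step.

Supplier A is cheaper by GBP 6985.04

Supplier A (CIF):
The CIF price already equals the CIF value: 60950.51
Import duty = 60950.51 × 21% = 12799.61
Buyer bears (A): 479.18 + 135.00 + 1553.81 = 2167.99
Landed cost (A) = invoice 60950.51 + 2167.99 + duty 12799.61 = 75918.11
Supplier B (FOB):
CIF value = FOB price + freight + insurance = 59542.62 + 6661.72 + 518.93 = 66723.27
Import duty = 66723.27 × 21% = 14011.89
Buyer bears (B): 6661.72 + 518.93 + 479.18 + 135.00 + 1553.81 = 9348.64
Landed cost (B) = invoice 59542.62 + 9348.64 + duty 14011.89 = 82903.15
Difference = |75918.11 − 82903.15| = 6985.04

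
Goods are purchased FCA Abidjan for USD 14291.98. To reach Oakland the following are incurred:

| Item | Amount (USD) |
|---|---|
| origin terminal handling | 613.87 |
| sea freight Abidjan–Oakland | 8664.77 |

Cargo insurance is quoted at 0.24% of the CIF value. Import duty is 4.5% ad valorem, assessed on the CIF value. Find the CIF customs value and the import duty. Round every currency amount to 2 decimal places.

Let C be the CIF value. C = FCA price + pre-shipment costs + freight + 0.24% × C
C − 0.24% × C = 14291.98 + 613.87 + 8664.77
0.9976 × C = 23570.62
C = 23570.62 / 0.9976 = 23627.33
Insurance premium = 0.24% × 23627.33 = 56.71
Import duty = 23627.33 × 4.5% = 1063.23

CIF value: USD 23627.33; import duty: USD 1063.23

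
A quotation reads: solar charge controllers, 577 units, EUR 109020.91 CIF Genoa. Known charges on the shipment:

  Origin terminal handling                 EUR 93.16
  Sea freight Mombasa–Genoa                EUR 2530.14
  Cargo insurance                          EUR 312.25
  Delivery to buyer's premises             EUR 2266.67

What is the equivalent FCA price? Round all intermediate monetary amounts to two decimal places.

Not relevant to the conversion: delivery — on the buyer under both terms; not part of either seller's price.
From CIF to FCA, the seller no longer bears: origin terminal, freight, insurance.
FCA price = 109020.91 − 93.16 − 2530.14 − 312.25 = 106085.36

FCA price: EUR 106085.36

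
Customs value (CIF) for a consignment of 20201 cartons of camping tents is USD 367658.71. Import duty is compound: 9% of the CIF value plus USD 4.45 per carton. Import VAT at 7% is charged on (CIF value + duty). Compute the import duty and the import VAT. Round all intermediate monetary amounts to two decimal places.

Import duty: USD 122983.73; import VAT: USD 34344.97

Ad valorem component: 367658.71 × 9% = 33089.28
Specific component: 20201 × 4.45 = 89894.45
Import duty = 33089.28 + 89894.45 = 122983.73
VAT base = CIF + duty = 367658.71 + 122983.73 = 490642.44
Import VAT = 490642.44 × 7% = 34344.97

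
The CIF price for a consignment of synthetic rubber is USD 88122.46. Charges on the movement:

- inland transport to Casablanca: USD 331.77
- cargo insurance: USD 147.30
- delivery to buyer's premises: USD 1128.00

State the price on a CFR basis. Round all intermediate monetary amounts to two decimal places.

CFR price: USD 87975.16

Not relevant to the conversion: inland to port — on the seller under both CIF and CFR; already in the CIF price and stays in the CFR price. delivery — on the buyer under both terms; not part of either seller's price.
From CIF to CFR, the seller no longer bears: insurance.
CFR price = 88122.46 − 147.30 = 87975.16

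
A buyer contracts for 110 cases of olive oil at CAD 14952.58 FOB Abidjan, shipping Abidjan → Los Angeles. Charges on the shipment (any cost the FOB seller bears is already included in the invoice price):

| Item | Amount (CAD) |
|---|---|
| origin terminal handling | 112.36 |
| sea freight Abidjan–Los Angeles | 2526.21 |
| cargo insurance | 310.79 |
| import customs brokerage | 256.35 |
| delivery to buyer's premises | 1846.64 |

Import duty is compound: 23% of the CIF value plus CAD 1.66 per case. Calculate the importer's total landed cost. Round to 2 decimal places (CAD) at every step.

Total landed cost: CAD 24166.77

FOB: the seller bears costs until goods are on board at the origin port; the buyer bears freight, insurance and all costs thereafter.
Already in the invoice (seller's account under FOB): origin terminal — exclude.
CIF value = FOB price + freight + insurance = 14952.58 + 2526.21 + 310.79 = 17789.58
Ad valorem component: 17789.58 × 23% = 4091.60
Specific component: 110 × 1.66 = 182.60
Import duty = 4091.60 + 182.60 = 4274.20
Buyer bears: freight 2526.21 + insurance 310.79 + brokerage 256.35 + delivery 1846.64 + duty 4274.20 = 9214.19
Landed cost = invoice 14952.58 + 9214.19 = 24166.77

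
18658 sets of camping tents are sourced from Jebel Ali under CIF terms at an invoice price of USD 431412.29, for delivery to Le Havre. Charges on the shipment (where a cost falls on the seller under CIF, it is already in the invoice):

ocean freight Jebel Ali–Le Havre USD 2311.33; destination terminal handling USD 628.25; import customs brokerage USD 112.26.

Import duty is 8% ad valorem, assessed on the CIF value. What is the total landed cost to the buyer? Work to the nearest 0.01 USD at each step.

Total landed cost: USD 466665.78

CIF: the seller pays costs through ocean freight and marine insurance to the destination port.
Already in the invoice (seller's account under CIF): freight — exclude.
The CIF price already equals the CIF value: 431412.29
Import duty = 431412.29 × 8% = 34512.98
Buyer bears: destination terminal 628.25 + brokerage 112.26 + duty 34512.98 = 35253.49
Landed cost = invoice 431412.29 + 35253.49 = 466665.78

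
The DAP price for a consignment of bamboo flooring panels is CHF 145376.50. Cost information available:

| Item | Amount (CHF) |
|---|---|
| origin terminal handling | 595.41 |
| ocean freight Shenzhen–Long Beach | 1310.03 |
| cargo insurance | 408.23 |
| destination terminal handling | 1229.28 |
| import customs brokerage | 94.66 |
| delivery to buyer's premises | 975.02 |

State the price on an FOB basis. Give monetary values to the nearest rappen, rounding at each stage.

Not relevant to the conversion: origin terminal — on the seller under both DAP and FOB; already in the DAP price and stays in the FOB price. brokerage — on the buyer under both terms; not part of either seller's price.
From DAP to FOB, the seller no longer bears: freight, insurance, destination terminal, delivery.
FOB price = 145376.50 − 1310.03 − 408.23 − 1229.28 − 975.02 = 141453.94

FOB price: CHF 141453.94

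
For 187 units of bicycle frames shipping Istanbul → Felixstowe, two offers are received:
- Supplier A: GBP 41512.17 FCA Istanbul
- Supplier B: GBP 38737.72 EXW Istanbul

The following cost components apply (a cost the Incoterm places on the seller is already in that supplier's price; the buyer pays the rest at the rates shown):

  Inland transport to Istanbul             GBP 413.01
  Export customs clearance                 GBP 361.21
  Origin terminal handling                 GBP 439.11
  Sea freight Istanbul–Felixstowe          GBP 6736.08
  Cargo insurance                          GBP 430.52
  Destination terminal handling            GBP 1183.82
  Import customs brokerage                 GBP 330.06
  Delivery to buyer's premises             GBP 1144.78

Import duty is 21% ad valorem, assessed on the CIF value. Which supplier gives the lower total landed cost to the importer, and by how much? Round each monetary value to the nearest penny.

Supplier B is cheaper by GBP 2420.27

Supplier A (FCA):
CIF value = FCA price + origin terminal + freight + insurance = 41512.17 + 439.11 + 6736.08 + 430.52 = 49117.88
Import duty = 49117.88 × 21% = 10314.75
Buyer bears (A): 439.11 + 6736.08 + 430.52 + 1183.82 + 330.06 + 1144.78 = 10264.37
Landed cost (A) = invoice 41512.17 + 10264.37 + duty 10314.75 = 62091.29
Supplier B (EXW):
CIF value = EXW price + inland to port + export clearance + origin terminal + freight + insurance = 38737.72 + 413.01 + 361.21 + 439.11 + 6736.08 + 430.52 = 47117.65
Import duty = 47117.65 × 21% = 9894.71
Buyer bears (B): 413.01 + 361.21 + 439.11 + 6736.08 + 430.52 + 1183.82 + 330.06 + 1144.78 = 11038.59
Landed cost (B) = invoice 38737.72 + 11038.59 + duty 9894.71 = 59671.02
Difference = |62091.29 − 59671.02| = 2420.27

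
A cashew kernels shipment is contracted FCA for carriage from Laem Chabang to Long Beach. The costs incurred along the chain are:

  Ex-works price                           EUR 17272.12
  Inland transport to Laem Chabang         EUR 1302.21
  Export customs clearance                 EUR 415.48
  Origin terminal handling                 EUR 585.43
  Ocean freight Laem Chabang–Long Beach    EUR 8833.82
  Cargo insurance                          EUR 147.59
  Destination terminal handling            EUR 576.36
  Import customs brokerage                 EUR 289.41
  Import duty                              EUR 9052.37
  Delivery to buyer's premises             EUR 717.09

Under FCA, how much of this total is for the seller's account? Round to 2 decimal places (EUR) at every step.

Seller's account: EUR 18989.81

FCA: the seller delivers export-cleared goods to the carrier; the buyer bears costs from that point.
Seller's account: goods 17272.12 + inland to port 1302.21 + export clearance 415.48 = 18989.81
Buyer's account: origin terminal 585.43 + freight 8833.82 + insurance 147.59 + destination terminal 576.36 + brokerage 289.41 + duty 9052.37 + delivery 717.09 = 20202.07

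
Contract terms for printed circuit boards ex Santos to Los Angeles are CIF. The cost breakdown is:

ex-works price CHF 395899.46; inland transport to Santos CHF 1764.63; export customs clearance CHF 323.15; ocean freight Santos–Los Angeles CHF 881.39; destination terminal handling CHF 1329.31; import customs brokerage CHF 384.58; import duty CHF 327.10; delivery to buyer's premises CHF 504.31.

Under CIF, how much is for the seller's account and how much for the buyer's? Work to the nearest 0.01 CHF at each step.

CIF: the seller pays costs through ocean freight and marine insurance to the destination port.
Seller's account: goods 395899.46 + inland to port 1764.63 + export clearance 323.15 + freight 881.39 = 398868.63
Buyer's account: destination terminal 1329.31 + brokerage 384.58 + duty 327.10 + delivery 504.31 = 2545.30

Seller: CHF 398868.63; buyer: CHF 2545.30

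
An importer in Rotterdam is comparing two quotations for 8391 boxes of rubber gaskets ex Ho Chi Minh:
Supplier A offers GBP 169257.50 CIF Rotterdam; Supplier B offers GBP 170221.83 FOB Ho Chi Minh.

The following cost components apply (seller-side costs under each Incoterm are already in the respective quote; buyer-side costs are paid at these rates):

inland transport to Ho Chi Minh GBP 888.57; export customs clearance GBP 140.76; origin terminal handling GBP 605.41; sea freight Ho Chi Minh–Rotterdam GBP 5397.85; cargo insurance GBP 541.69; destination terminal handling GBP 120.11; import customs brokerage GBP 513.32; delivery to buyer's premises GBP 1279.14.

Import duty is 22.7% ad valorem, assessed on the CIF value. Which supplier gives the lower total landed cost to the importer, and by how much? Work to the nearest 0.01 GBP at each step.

Supplier A is cheaper by GBP 8471.05

Supplier A (CIF):
The CIF price already equals the CIF value: 169257.50
Import duty = 169257.50 × 22.7% = 38421.45
Buyer bears (A): 120.11 + 513.32 + 1279.14 = 1912.57
Landed cost (A) = invoice 169257.50 + 1912.57 + duty 38421.45 = 209591.52
Supplier B (FOB):
CIF value = FOB price + freight + insurance = 170221.83 + 5397.85 + 541.69 = 176161.37
Import duty = 176161.37 × 22.7% = 39988.63
Buyer bears (B): 5397.85 + 541.69 + 120.11 + 513.32 + 1279.14 = 7852.11
Landed cost (B) = invoice 170221.83 + 7852.11 + duty 39988.63 = 218062.57
Difference = |209591.52 − 218062.57| = 8471.05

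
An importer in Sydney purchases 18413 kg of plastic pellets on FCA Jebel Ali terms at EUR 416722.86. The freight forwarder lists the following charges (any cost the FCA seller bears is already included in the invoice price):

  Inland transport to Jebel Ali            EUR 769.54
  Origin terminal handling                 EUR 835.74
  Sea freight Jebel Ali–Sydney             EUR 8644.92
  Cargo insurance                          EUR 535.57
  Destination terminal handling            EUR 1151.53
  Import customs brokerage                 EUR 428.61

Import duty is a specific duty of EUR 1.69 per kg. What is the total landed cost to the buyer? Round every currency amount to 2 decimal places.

Total landed cost: EUR 459437.20

FCA: the seller delivers export-cleared goods to the carrier; the buyer bears costs from that point.
Already in the invoice (seller's account under FCA): inland to port — exclude.
CIF value = FCA price + origin terminal + freight + insurance = 416722.86 + 835.74 + 8644.92 + 535.57 = 426739.09
Import duty = 18413 × 1.69 = 31117.97
Buyer bears: origin terminal 835.74 + freight 8644.92 + insurance 535.57 + destination terminal 1151.53 + brokerage 428.61 + duty 31117.97 = 42714.34
Landed cost = invoice 416722.86 + 42714.34 = 459437.20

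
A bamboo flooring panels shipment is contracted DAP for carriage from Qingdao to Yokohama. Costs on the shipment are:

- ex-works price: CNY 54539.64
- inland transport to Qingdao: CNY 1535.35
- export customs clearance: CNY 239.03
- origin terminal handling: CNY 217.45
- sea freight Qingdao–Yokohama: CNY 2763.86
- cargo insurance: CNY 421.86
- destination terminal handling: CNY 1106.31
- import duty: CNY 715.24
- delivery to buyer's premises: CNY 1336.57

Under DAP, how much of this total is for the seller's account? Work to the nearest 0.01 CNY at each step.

DAP: the seller bears all costs to the named destination except import duty and clearance.
Seller's account: goods 54539.64 + inland to port 1535.35 + export clearance 239.03 + origin terminal 217.45 + freight 2763.86 + insurance 421.86 + destination terminal 1106.31 + delivery 1336.57 = 62160.07
Buyer's account: duty 715.24 = 715.24

Seller's account: CNY 62160.07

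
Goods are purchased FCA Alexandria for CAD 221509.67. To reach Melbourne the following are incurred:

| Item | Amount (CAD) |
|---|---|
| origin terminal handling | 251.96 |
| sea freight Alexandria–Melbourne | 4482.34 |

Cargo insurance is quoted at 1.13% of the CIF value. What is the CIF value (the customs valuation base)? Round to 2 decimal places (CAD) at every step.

CIF value: CAD 228829.75

Let C be the CIF value. C = FCA price + pre-shipment costs + freight + 1.13% × C
C − 1.13% × C = 221509.67 + 251.96 + 4482.34
0.9887 × C = 226243.97
C = 226243.97 / 0.9887 = 228829.75
Insurance premium = 1.13% × 228829.75 = 2585.78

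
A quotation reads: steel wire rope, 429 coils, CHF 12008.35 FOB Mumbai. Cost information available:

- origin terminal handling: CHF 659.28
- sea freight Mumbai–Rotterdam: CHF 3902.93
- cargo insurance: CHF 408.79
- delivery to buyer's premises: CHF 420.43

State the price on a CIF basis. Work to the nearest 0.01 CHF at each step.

Not relevant to the conversion: origin terminal — on the seller under both FOB and CIF; already in the FOB price and stays in the CIF price. delivery — on the buyer under both terms; not part of either seller's price.
From FOB to CIF, the seller additionally bears: freight, insurance.
CIF price = 12008.35 + 3902.93 + 408.79 = 16320.07

CIF price: CHF 16320.07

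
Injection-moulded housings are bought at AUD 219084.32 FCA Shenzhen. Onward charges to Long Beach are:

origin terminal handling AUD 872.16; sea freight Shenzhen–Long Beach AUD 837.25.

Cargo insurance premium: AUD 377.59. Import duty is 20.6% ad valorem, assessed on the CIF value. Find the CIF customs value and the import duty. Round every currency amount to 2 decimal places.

CIF value: AUD 221171.32; import duty: AUD 45561.29

CIF = FCA price + pre-shipment costs + freight + insurance
CIF = 219084.32 + 872.16 + 837.25 + 377.59 = 221171.32
Import duty = 221171.32 × 20.6% = 45561.29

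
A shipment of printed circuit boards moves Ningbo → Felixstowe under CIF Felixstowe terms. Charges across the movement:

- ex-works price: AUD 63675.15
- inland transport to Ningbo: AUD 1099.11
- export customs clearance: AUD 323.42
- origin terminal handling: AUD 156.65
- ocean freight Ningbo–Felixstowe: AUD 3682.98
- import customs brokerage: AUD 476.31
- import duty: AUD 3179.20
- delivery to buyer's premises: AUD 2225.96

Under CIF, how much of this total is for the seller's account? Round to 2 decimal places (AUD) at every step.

CIF: the seller pays costs through ocean freight and marine insurance to the destination port.
Seller's account: goods 63675.15 + inland to port 1099.11 + export clearance 323.42 + origin terminal 156.65 + freight 3682.98 = 68937.31
Buyer's account: brokerage 476.31 + duty 3179.20 + delivery 2225.96 = 5881.47

Seller's account: AUD 68937.31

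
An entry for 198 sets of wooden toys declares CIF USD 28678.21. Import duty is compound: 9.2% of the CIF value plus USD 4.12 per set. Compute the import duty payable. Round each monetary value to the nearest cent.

Ad valorem component: 28678.21 × 9.2% = 2638.40
Specific component: 198 × 4.12 = 815.76
Import duty = 2638.40 + 815.76 = 3454.16

Import duty: USD 3454.16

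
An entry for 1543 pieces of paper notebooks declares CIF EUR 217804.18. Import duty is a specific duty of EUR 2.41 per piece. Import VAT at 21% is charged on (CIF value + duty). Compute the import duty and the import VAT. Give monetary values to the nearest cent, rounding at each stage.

Import duty: EUR 3718.63; import VAT: EUR 46519.79

Import duty = 1543 × 2.41 = 3718.63
VAT base = CIF + duty = 217804.18 + 3718.63 = 221522.81
Import VAT = 221522.81 × 21% = 46519.79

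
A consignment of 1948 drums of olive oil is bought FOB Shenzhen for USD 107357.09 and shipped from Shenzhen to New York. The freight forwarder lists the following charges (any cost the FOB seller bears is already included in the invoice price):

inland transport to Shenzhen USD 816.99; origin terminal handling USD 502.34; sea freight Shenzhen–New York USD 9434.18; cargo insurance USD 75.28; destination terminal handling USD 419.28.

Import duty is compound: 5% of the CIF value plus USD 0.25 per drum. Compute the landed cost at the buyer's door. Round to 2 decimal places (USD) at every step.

FOB: the seller bears costs until goods are on board at the origin port; the buyer bears freight, insurance and all costs thereafter.
Already in the invoice (seller's account under FOB): inland to port, origin terminal — exclude.
CIF value = FOB price + freight + insurance = 107357.09 + 9434.18 + 75.28 = 116866.55
Ad valorem component: 116866.55 × 5% = 5843.33
Specific component: 1948 × 0.25 = 487.00
Import duty = 5843.33 + 487.00 = 6330.33
Buyer bears: freight 9434.18 + insurance 75.28 + destination terminal 419.28 + duty 6330.33 = 16259.07
Landed cost = invoice 107357.09 + 16259.07 = 123616.16

Total landed cost: USD 123616.16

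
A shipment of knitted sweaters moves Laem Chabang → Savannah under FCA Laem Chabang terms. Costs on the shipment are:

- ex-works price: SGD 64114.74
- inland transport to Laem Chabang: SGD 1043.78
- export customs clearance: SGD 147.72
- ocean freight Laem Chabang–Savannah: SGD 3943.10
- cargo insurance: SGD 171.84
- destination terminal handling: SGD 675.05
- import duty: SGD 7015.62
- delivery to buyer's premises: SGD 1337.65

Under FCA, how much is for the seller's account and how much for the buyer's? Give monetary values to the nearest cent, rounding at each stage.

Seller: SGD 65306.24; buyer: SGD 13143.26

FCA: the seller delivers export-cleared goods to the carrier; the buyer bears costs from that point.
Seller's account: goods 64114.74 + inland to port 1043.78 + export clearance 147.72 = 65306.24
Buyer's account: freight 3943.10 + insurance 171.84 + destination terminal 675.05 + duty 7015.62 + delivery 1337.65 = 13143.26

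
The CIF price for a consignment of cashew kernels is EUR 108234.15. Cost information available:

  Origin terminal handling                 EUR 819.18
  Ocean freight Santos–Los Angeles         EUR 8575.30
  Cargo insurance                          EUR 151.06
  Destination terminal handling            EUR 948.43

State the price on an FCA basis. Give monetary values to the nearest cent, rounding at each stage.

Not relevant to the conversion: destination terminal — on the buyer under both terms; not part of either seller's price.
From CIF to FCA, the seller no longer bears: origin terminal, freight, insurance.
FCA price = 108234.15 − 819.18 − 8575.30 − 151.06 = 98688.61

FCA price: EUR 98688.61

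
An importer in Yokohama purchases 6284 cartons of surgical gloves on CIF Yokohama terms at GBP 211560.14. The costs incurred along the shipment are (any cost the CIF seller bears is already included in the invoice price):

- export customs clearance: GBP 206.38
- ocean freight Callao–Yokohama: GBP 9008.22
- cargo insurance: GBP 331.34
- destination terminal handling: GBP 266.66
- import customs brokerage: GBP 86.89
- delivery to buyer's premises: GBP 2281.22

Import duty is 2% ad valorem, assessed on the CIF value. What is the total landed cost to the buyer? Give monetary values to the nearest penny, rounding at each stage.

Total landed cost: GBP 218426.11

CIF: the seller pays costs through ocean freight and marine insurance to the destination port.
Already in the invoice (seller's account under CIF): export clearance, freight, insurance — exclude.
The CIF price already equals the CIF value: 211560.14
Import duty = 211560.14 × 2% = 4231.20
Buyer bears: destination terminal 266.66 + brokerage 86.89 + delivery 2281.22 + duty 4231.20 = 6865.97
Landed cost = invoice 211560.14 + 6865.97 = 218426.11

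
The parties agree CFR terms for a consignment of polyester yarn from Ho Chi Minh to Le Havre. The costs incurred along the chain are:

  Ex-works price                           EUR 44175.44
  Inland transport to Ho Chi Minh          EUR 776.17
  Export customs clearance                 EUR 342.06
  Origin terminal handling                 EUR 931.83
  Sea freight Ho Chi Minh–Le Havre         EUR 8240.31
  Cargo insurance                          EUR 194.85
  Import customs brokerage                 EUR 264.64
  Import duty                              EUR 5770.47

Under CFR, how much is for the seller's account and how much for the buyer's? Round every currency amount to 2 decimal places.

CFR: the seller pays costs through ocean freight to the destination port, but not insurance.
Seller's account: goods 44175.44 + inland to port 776.17 + export clearance 342.06 + origin terminal 931.83 + freight 8240.31 = 54465.81
Buyer's account: insurance 194.85 + brokerage 264.64 + duty 5770.47 = 6229.96

Seller: EUR 54465.81; buyer: EUR 6229.96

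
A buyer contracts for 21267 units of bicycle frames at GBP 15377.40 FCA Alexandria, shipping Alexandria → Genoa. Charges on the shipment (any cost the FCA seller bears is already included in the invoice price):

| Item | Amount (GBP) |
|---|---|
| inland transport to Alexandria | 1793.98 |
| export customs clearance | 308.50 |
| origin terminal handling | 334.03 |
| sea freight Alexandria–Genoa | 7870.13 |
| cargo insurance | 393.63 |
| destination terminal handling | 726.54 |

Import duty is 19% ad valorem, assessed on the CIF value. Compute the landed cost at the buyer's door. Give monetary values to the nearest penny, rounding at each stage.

FCA: the seller delivers export-cleared goods to the carrier; the buyer bears costs from that point.
Already in the invoice (seller's account under FCA): inland to port, export clearance — exclude.
CIF value = FCA price + origin terminal + freight + insurance = 15377.40 + 334.03 + 7870.13 + 393.63 = 23975.19
Import duty = 23975.19 × 19% = 4555.29
Buyer bears: origin terminal 334.03 + freight 7870.13 + insurance 393.63 + destination terminal 726.54 + duty 4555.29 = 13879.62
Landed cost = invoice 15377.40 + 13879.62 = 29257.02

Total landed cost: GBP 29257.02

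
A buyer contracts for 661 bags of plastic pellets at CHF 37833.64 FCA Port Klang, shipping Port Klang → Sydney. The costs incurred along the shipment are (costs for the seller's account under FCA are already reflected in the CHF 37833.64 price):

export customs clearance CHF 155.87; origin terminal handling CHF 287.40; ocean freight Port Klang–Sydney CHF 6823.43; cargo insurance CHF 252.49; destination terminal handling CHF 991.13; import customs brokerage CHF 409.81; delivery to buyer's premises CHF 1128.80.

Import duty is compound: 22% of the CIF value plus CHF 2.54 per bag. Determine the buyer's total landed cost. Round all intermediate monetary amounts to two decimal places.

FCA: the seller delivers export-cleared goods to the carrier; the buyer bears costs from that point.
Already in the invoice (seller's account under FCA): export clearance — exclude.
CIF value = FCA price + origin terminal + freight + insurance = 37833.64 + 287.40 + 6823.43 + 252.49 = 45196.96
Ad valorem component: 45196.96 × 22% = 9943.33
Specific component: 661 × 2.54 = 1678.94
Import duty = 9943.33 + 1678.94 = 11622.27
Buyer bears: origin terminal 287.40 + freight 6823.43 + insurance 252.49 + destination terminal 991.13 + brokerage 409.81 + delivery 1128.80 + duty 11622.27 = 21515.33
Landed cost = invoice 37833.64 + 21515.33 = 59348.97

Total landed cost: CHF 59348.97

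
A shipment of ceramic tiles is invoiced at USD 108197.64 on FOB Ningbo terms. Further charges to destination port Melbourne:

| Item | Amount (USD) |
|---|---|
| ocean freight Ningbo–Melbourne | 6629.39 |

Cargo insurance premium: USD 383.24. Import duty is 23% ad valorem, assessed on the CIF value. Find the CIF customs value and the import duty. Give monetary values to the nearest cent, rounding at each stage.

CIF = FOB price + freight + insurance
CIF = 108197.64 + 6629.39 + 383.24 = 115210.27
Import duty = 115210.27 × 23% = 26498.36

CIF value: USD 115210.27; import duty: USD 26498.36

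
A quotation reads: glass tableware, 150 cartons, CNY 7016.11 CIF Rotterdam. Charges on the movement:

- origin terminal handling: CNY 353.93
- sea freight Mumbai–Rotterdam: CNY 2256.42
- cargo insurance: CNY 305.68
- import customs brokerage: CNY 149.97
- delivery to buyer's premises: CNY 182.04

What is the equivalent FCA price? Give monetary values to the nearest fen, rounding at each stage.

Not relevant to the conversion: delivery, brokerage — on the buyer under both terms; not part of either seller's price.
From CIF to FCA, the seller no longer bears: origin terminal, freight, insurance.
FCA price = 7016.11 − 353.93 − 2256.42 − 305.68 = 4100.08

FCA price: CNY 4100.08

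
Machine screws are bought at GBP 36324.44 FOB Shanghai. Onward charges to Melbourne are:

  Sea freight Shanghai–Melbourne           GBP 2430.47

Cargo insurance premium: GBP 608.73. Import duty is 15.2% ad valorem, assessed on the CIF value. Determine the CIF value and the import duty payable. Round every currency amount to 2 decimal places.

CIF = FOB price + freight + insurance
CIF = 36324.44 + 2430.47 + 608.73 = 39363.64
Import duty = 39363.64 × 15.2% = 5983.27

CIF value: GBP 39363.64; import duty: GBP 5983.27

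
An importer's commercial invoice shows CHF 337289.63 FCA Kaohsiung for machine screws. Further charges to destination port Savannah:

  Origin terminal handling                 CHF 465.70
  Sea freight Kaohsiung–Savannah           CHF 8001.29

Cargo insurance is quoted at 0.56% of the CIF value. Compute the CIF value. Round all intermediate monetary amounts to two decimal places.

Let C be the CIF value. C = FCA price + pre-shipment costs + freight + 0.56% × C
C − 0.56% × C = 337289.63 + 465.70 + 8001.29
0.9944 × C = 345756.62
C = 345756.62 / 0.9944 = 347703.76
Insurance premium = 0.56% × 347703.76 = 1947.14

CIF value: CHF 347703.76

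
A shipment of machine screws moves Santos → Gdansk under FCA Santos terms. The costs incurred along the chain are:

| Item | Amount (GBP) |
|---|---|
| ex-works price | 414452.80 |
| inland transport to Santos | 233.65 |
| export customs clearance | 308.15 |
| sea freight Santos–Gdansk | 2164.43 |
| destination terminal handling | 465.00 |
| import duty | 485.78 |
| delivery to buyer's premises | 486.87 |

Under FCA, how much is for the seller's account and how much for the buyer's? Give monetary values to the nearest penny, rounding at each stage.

Seller: GBP 414994.60; buyer: GBP 3602.08

FCA: the seller delivers export-cleared goods to the carrier; the buyer bears costs from that point.
Seller's account: goods 414452.80 + inland to port 233.65 + export clearance 308.15 = 414994.60
Buyer's account: freight 2164.43 + destination terminal 465.00 + duty 485.78 + delivery 486.87 = 3602.08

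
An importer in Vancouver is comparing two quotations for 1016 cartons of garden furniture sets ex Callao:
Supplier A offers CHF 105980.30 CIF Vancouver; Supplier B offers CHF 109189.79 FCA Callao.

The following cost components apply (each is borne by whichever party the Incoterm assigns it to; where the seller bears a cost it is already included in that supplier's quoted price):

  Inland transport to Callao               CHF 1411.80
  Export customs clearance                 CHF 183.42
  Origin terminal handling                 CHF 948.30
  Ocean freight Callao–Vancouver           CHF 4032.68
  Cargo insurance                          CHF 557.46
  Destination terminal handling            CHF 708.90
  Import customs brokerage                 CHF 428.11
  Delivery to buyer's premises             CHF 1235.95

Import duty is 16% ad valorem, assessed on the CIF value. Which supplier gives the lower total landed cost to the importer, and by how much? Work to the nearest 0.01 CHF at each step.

Supplier A is cheaper by CHF 10147.60

Supplier A (CIF):
The CIF price already equals the CIF value: 105980.30
Import duty = 105980.30 × 16% = 16956.85
Buyer bears (A): 708.90 + 428.11 + 1235.95 = 2372.96
Landed cost (A) = invoice 105980.30 + 2372.96 + duty 16956.85 = 125310.11
Supplier B (FCA):
CIF value = FCA price + origin terminal + freight + insurance = 109189.79 + 948.30 + 4032.68 + 557.46 = 114728.23
Import duty = 114728.23 × 16% = 18356.52
Buyer bears (B): 948.30 + 4032.68 + 557.46 + 708.90 + 428.11 + 1235.95 = 7911.40
Landed cost (B) = invoice 109189.79 + 7911.40 + duty 18356.52 = 135457.71
Difference = |125310.11 − 135457.71| = 10147.60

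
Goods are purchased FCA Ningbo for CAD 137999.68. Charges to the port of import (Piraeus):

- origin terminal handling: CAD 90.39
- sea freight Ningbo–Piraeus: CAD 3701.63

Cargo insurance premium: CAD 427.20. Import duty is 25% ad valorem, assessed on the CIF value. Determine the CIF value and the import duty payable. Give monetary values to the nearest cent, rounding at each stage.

CIF = FCA price + pre-shipment costs + freight + insurance
CIF = 137999.68 + 90.39 + 3701.63 + 427.20 = 142218.90
Import duty = 142218.90 × 25% = 35554.73

CIF value: CAD 142218.90; import duty: CAD 35554.73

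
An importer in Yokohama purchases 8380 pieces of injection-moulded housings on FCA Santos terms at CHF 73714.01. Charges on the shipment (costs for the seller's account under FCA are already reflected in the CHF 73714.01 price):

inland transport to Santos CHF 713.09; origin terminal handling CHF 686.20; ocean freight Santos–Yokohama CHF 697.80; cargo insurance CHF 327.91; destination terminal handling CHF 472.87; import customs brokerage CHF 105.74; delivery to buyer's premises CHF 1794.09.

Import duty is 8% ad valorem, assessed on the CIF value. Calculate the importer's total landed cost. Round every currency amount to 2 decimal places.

FCA: the seller delivers export-cleared goods to the carrier; the buyer bears costs from that point.
Already in the invoice (seller's account under FCA): inland to port — exclude.
CIF value = FCA price + origin terminal + freight + insurance = 73714.01 + 686.20 + 697.80 + 327.91 = 75425.92
Import duty = 75425.92 × 8% = 6034.07
Buyer bears: origin terminal 686.20 + freight 697.80 + insurance 327.91 + destination terminal 472.87 + brokerage 105.74 + delivery 1794.09 + duty 6034.07 = 10118.68
Landed cost = invoice 73714.01 + 10118.68 = 83832.69

Total landed cost: CHF 83832.69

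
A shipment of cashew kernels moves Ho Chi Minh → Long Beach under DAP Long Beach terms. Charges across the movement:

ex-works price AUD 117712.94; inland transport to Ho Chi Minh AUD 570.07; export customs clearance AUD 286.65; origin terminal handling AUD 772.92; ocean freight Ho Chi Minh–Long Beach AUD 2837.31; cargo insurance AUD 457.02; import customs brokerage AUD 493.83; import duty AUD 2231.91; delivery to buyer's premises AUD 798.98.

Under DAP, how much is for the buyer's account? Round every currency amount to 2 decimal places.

DAP: the seller bears all costs to the named destination except import duty and clearance.
Seller's account: goods 117712.94 + inland to port 570.07 + export clearance 286.65 + origin terminal 772.92 + freight 2837.31 + insurance 457.02 + delivery 798.98 = 123435.89
Buyer's account: brokerage 493.83 + duty 2231.91 = 2725.74

Buyer's account: AUD 2725.74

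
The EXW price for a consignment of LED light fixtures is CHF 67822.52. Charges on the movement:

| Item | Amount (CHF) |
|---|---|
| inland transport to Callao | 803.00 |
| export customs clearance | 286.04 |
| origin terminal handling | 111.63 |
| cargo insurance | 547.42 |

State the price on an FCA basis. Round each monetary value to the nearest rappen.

Not relevant to the conversion: origin terminal, insurance — on the buyer under both terms; not part of either seller's price.
From EXW to FCA, the seller additionally bears: inland to port, export clearance.
FCA price = 67822.52 + 803.00 + 286.04 = 68911.56

FCA price: CHF 68911.56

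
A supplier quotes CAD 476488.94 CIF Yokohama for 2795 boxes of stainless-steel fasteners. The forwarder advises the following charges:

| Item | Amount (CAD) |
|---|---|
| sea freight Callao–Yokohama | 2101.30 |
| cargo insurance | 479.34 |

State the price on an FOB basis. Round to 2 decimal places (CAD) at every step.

From CIF to FOB, the seller no longer bears: freight, insurance.
FOB price = 476488.94 − 2101.30 − 479.34 = 473908.30

FOB price: CAD 473908.30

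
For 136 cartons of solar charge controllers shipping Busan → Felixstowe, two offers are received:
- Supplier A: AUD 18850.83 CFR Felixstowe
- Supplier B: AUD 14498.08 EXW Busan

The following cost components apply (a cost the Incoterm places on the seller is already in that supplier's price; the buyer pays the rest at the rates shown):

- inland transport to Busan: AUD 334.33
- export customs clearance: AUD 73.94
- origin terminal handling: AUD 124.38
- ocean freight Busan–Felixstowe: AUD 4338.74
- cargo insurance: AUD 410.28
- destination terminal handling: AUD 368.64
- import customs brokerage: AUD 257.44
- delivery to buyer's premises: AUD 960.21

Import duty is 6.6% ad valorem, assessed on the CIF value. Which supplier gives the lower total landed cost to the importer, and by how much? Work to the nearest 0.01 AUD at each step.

Supplier A (CFR):
CIF value = CFR price + insurance = 18850.83 + 410.28 = 19261.11
Import duty = 19261.11 × 6.6% = 1271.23
Buyer bears (A): 410.28 + 368.64 + 257.44 + 960.21 = 1996.57
Landed cost (A) = invoice 18850.83 + 1996.57 + duty 1271.23 = 22118.63
Supplier B (EXW):
CIF value = EXW price + inland to port + export clearance + origin terminal + freight + insurance = 14498.08 + 334.33 + 73.94 + 124.38 + 4338.74 + 410.28 = 19779.75
Import duty = 19779.75 × 6.6% = 1305.46
Buyer bears (B): 334.33 + 73.94 + 124.38 + 4338.74 + 410.28 + 368.64 + 257.44 + 960.21 = 6867.96
Landed cost (B) = invoice 14498.08 + 6867.96 + duty 1305.46 = 22671.50
Difference = |22118.63 − 22671.50| = 552.87

Supplier A is cheaper by AUD 552.87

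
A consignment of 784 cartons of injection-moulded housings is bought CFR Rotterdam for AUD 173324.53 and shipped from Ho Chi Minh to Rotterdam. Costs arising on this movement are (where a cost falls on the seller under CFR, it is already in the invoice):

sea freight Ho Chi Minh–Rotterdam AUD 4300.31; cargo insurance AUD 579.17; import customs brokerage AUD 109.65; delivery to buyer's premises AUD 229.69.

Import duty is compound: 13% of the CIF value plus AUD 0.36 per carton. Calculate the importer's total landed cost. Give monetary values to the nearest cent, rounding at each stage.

CFR: the seller pays costs through ocean freight to the destination port, but not insurance.
Already in the invoice (seller's account under CFR): freight — exclude.
CIF value = CFR price + insurance = 173324.53 + 579.17 = 173903.70
Ad valorem component: 173903.70 × 13% = 22607.48
Specific component: 784 × 0.36 = 282.24
Import duty = 22607.48 + 282.24 = 22889.72
Buyer bears: insurance 579.17 + brokerage 109.65 + delivery 229.69 + duty 22889.72 = 23808.23
Landed cost = invoice 173324.53 + 23808.23 = 197132.76

Total landed cost: AUD 197132.76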